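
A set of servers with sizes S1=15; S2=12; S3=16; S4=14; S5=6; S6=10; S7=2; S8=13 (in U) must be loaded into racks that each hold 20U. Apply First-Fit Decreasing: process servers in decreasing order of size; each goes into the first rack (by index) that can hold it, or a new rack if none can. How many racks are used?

Sorted descending: 16, 15, 14, 13, 12, 10, 6, 2.
rack 1: place 16U, 4U left
rack 2: place 15U, 5U left
rack 3: place 14U, 6U left
rack 4: place 13U, 7U left
rack 5: place 12U, 8U left
rack 6: place 10U, 10U left
rack 3: place 6U, 0U left
rack 1: place 2U, 2U left

6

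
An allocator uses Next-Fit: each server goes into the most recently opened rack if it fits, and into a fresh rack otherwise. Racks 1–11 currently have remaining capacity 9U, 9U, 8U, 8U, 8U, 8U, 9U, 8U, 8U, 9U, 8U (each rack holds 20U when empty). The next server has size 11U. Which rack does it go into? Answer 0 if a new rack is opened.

0

Next-Fit only looks at rack 11, which has 8U free.
11U does not fit, so a new rack is opened.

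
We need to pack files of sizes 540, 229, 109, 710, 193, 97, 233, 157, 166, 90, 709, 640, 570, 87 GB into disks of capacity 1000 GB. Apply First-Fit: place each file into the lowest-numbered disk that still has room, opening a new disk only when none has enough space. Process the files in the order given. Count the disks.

6 disks

540 GB → disk 1 (remaining 460 GB)
229 GB → disk 1 (remaining 231 GB)
109 GB → disk 1 (remaining 122 GB)
710 GB → disk 2 (remaining 290 GB)
193 GB → disk 2 (remaining 97 GB)
97 GB → disk 1 (remaining 25 GB)
233 GB → disk 3 (remaining 767 GB)
157 GB → disk 3 (remaining 610 GB)
166 GB → disk 3 (remaining 444 GB)
90 GB → disk 2 (remaining 7 GB)
709 GB → disk 4 (remaining 291 GB)
640 GB → disk 5 (remaining 360 GB)
570 GB → disk 6 (remaining 430 GB)
87 GB → disk 3 (remaining 357 GB)
Final disks: [540,229,109,97] [710,193,90] [233,157,166,87] [709] [640] [570].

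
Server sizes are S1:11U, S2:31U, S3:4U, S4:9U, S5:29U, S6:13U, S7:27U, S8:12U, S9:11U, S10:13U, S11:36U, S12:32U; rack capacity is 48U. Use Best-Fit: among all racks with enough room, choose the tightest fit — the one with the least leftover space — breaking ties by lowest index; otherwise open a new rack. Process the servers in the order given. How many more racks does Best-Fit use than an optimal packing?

Best-Fit: [11,31,4] [9,29] [13,27] [12,11,13] [36] [32] → 6 racks.
Total size 228U; any packing needs at least ⌈228/48⌉ = 5 racks.
An optimal packing achieves that bound: [36,12] [32,13] [31,13,4] [29,11] [27,11,9] → 5 racks.
Excess: 6 − 5 = 1.

1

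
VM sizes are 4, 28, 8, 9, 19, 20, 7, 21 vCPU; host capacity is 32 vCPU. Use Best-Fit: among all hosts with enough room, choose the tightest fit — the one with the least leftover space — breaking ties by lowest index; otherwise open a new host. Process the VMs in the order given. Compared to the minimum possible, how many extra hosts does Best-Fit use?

Best-Fit: [4,28] [8,9] [19] [20,7] [21] → 5 hosts.
Total size 116 vCPU; any packing needs at least ⌈116/32⌉ = 4 hosts.
An optimal packing achieves that bound: [28,4] [21,9] [20,8] [19,7] → 4 hosts.
Excess: 5 − 4 = 1.

1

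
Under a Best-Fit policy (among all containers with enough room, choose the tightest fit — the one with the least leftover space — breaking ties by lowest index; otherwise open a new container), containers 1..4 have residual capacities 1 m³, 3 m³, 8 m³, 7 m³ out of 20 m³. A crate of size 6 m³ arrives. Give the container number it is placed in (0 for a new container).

4

Containers with room: container 3 (8 m³), container 4 (7 m³).
Tightest fit is container 4 with 7 m³ free.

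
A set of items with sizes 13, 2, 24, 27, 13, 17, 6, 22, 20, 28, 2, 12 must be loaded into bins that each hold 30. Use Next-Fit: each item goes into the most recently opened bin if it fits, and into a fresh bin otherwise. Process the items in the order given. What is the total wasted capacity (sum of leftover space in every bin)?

bin 1: place 13, 17 left
bin 1: place 2, 15 left
bin 2: place 24, 6 left
bin 3: place 27, 3 left
bin 4: place 13, 17 left
bin 4: place 17, 0 left
bin 5: place 6, 24 left
bin 5: place 22, 2 left
bin 6: place 20, 10 left
bin 7: place 28, 2 left
bin 7: place 2, 0 left
bin 8: place 12, 18 left
8 bins × 30 = 240; used 186; unused 54.

54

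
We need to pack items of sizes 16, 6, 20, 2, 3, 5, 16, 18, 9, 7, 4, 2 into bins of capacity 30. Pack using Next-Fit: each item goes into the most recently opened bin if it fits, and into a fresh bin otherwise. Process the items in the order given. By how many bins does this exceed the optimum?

1

Next-Fit: [16,6] [20,2,3,5] [16] [18,9] [7,4,2] → 5 bins.
Total size 108; any packing needs at least ⌈108/30⌉ = 4 bins.
An optimal packing achieves that bound: [20,9] [18,7,5] [16,6,4,3] [16,2,2] → 4 bins.
Excess: 5 − 4 = 1.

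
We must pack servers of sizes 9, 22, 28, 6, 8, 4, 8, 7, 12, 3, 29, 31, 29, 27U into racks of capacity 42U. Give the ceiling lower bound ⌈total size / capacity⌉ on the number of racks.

6 racks

Total size = 9 + 22 + 28 + 6 + 8 + 4 + 8 + 7 + 12 + 3 + 29 + 31 + 29 + 27 = 223U.
⌈223 / 42⌉ = 6.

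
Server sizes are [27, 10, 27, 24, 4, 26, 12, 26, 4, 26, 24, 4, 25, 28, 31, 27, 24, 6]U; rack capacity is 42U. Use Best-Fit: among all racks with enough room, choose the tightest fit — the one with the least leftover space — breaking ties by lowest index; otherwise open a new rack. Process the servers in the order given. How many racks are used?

12

27U → rack 1 (remaining 15U)
10U → rack 1 (remaining 5U)
27U → rack 2 (remaining 15U)
24U → rack 3 (remaining 18U)
4U → rack 1 (remaining 1U)
26U → rack 4 (remaining 16U)
12U → rack 2 (remaining 3U)
26U → rack 5 (remaining 16U)
4U → rack 4 (remaining 12U)
26U → rack 6 (remaining 16U)
24U → rack 7 (remaining 18U)
4U → rack 4 (remaining 8U)
25U → rack 8 (remaining 17U)
28U → rack 9 (remaining 14U)
31U → rack 10 (remaining 11U)
27U → rack 11 (remaining 15U)
24U → rack 12 (remaining 18U)
6U → rack 4 (remaining 2U)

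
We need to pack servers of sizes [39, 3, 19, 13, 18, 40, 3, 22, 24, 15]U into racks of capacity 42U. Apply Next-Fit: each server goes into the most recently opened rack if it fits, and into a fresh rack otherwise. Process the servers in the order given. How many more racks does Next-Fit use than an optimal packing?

1

Next-Fit: [39,3] [19,13] [18] [40] [3,22] [24,15] → 6 racks.
Total size 196U; any packing needs at least ⌈196/42⌉ = 5 racks.
An optimal packing achieves that bound: [40] [39,3] [24,18] [22,19] [15,13,3] → 5 racks.
Excess: 6 − 5 = 1.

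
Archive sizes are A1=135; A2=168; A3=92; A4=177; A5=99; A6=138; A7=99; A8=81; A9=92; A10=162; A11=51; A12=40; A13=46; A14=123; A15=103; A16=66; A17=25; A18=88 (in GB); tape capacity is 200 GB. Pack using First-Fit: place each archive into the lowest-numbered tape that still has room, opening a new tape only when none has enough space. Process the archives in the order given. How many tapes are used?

tape 1: place A1 (135 GB), 65 GB left
tape 2: place A2 (168 GB), 32 GB left
tape 3: place A3 (92 GB), 108 GB left
tape 4: place A4 (177 GB), 23 GB left
tape 3: place A5 (99 GB), 9 GB left
tape 5: place A6 (138 GB), 62 GB left
tape 6: place A7 (99 GB), 101 GB left
tape 6: place A8 (81 GB), 20 GB left
tape 7: place A9 (92 GB), 108 GB left
tape 8: place A10 (162 GB), 38 GB left
tape 1: place A11 (51 GB), 14 GB left
tape 5: place A12 (40 GB), 22 GB left
tape 7: place A13 (46 GB), 62 GB left
tape 9: place A14 (123 GB), 77 GB left
tape 10: place A15 (103 GB), 97 GB left
tape 9: place A16 (66 GB), 11 GB left
tape 2: place A17 (25 GB), 7 GB left
tape 10: place A18 (88 GB), 9 GB left
Final tapes: [135,51] [168,25] [92,99] [177] [138,40] [99,81] [92,46] [162] [123,66] [103,88].

10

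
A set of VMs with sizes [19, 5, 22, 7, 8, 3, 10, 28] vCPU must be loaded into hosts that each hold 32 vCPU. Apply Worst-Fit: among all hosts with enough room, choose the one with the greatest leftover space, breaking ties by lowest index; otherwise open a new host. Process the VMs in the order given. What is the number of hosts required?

19 vCPU → host 1 (remaining 13 vCPU)
5 vCPU → host 1 (remaining 8 vCPU)
22 vCPU → host 2 (remaining 10 vCPU)
7 vCPU → host 2 (remaining 3 vCPU)
8 vCPU → host 1 (remaining 0 vCPU)
3 vCPU → host 2 (remaining 0 vCPU)
10 vCPU → host 3 (remaining 22 vCPU)
28 vCPU → host 4 (remaining 4 vCPU)

4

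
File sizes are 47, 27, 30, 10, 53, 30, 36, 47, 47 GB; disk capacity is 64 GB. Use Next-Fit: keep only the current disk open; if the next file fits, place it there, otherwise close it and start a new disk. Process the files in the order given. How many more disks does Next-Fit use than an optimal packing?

1

Next-Fit: [47] [27,30] [10,53] [30] [36] [47] [47] → 7 disks.
Total size 327 GB; any packing needs at least ⌈327/64⌉ = 6 disks.
An optimal packing achieves that bound: [53,10] [47] [47] [47] [36,27] [30,30] → 6 disks.
Excess: 7 − 6 = 1.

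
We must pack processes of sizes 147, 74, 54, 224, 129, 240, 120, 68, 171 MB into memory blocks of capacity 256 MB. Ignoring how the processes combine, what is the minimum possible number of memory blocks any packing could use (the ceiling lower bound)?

5

Total size = 147 + 74 + 54 + 224 + 129 + 240 + 120 + 68 + 171 = 1227 MB.
⌈1227 / 256⌉ = 5.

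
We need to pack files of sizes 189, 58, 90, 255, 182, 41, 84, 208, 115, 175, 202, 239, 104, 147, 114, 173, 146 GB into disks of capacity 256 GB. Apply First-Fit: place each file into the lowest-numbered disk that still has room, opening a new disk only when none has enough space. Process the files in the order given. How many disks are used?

13

disk 1: place 189 GB, 67 GB left
disk 1: place 58 GB, 9 GB left
disk 2: place 90 GB, 166 GB left
disk 3: place 255 GB, 1 GB left
disk 4: place 182 GB, 74 GB left
disk 2: place 41 GB, 125 GB left
disk 2: place 84 GB, 41 GB left
disk 5: place 208 GB, 48 GB left
disk 6: place 115 GB, 141 GB left
disk 7: place 175 GB, 81 GB left
disk 8: place 202 GB, 54 GB left
disk 9: place 239 GB, 17 GB left
disk 6: place 104 GB, 37 GB left
disk 10: place 147 GB, 109 GB left
disk 11: place 114 GB, 142 GB left
disk 12: place 173 GB, 83 GB left
disk 13: place 146 GB, 110 GB left
Final disks: [189,58] [90,41,84] [255] [182] [208] [115,104] [175] [202] [239] [147] [114] [173] [146].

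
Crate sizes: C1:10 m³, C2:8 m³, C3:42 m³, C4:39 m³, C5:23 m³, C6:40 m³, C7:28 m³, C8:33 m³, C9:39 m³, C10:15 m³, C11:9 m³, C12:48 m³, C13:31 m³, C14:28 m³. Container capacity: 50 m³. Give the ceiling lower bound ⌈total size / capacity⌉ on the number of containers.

Total size = 10 + 8 + 42 + 39 + 23 + 40 + 28 + 33 + 39 + 15 + 9 + 48 + 31 + 28 = 393 m³.
⌈393 / 50⌉ = 8.

8 containers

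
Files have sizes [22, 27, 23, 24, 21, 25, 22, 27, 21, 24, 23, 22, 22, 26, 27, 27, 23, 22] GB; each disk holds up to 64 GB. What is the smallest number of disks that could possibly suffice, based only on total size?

7 disks

Total size = 22 + 27 + 23 + 24 + 21 + 25 + 22 + 27 + 21 + 24 + 23 + 22 + 22 + 26 + 27 + 27 + 23 + 22 = 428 GB.
⌈428 / 64⌉ = 7.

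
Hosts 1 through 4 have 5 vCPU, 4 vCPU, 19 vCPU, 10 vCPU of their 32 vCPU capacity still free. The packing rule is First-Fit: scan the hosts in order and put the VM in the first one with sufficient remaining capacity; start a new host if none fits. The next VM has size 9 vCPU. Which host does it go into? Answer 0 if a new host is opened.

Hosts with room: host 3 (19 vCPU), host 4 (10 vCPU).
The first with room is host 3.

3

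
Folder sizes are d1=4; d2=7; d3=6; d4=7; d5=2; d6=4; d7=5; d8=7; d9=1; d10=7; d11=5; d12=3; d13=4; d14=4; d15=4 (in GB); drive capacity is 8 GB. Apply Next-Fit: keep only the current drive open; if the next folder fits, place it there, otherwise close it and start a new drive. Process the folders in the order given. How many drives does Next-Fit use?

11 drives

drive 1: place d1 (4 GB), 4 GB left
drive 2: place d2 (7 GB), 1 GB left
drive 3: place d3 (6 GB), 2 GB left
drive 4: place d4 (7 GB), 1 GB left
drive 5: place d5 (2 GB), 6 GB left
drive 5: place d6 (4 GB), 2 GB left
drive 6: place d7 (5 GB), 3 GB left
drive 7: place d8 (7 GB), 1 GB left
drive 7: place d9 (1 GB), 0 GB left
drive 8: place d10 (7 GB), 1 GB left
drive 9: place d11 (5 GB), 3 GB left
drive 9: place d12 (3 GB), 0 GB left
drive 10: place d13 (4 GB), 4 GB left
drive 10: place d14 (4 GB), 0 GB left
drive 11: place d15 (4 GB), 4 GB left
Final drives: [4] [7] [6] [7] [2,4] [5] [7,1] [7] [5,3] [4,4] [4].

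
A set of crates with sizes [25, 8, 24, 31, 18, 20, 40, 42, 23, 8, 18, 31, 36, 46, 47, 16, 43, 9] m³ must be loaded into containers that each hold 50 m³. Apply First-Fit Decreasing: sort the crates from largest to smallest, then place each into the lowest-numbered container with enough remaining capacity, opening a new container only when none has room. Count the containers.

Sorted descending: 47, 46, 43, 42, 40, 36, 31, 31, 25, 24, 23, 20, 18, 18, 16, 9, 8, 8.
container 1: place 47 m³, 3 m³ left
container 2: place 46 m³, 4 m³ left
container 3: place 43 m³, 7 m³ left
container 4: place 42 m³, 8 m³ left
container 5: place 40 m³, 10 m³ left
container 6: place 36 m³, 14 m³ left
container 7: place 31 m³, 19 m³ left
container 8: place 31 m³, 19 m³ left
container 9: place 25 m³, 25 m³ left
container 9: place 24 m³, 1 m³ left
container 10: place 23 m³, 27 m³ left
container 10: place 20 m³, 7 m³ left
container 7: place 18 m³, 1 m³ left
container 8: place 18 m³, 1 m³ left
container 11: place 16 m³, 34 m³ left
container 5: place 9 m³, 1 m³ left
container 4: place 8 m³, 0 m³ left
container 6: place 8 m³, 6 m³ left
Final containers: [47] [46] [43] [42,8] [40,9] [36,8] [31,18] [31,18] [25,24] [23,20] [16].

11 containers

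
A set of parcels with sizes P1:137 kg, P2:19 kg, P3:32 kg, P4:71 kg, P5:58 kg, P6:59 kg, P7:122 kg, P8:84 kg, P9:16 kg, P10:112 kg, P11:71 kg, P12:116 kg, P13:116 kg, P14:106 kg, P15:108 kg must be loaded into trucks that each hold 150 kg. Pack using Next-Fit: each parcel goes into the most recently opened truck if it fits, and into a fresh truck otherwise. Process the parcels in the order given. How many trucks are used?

11 trucks

Put P1 (137 kg) in truck 1; 13 kg remain.
Put P2 (19 kg) in truck 2; 131 kg remain.
Put P3 (32 kg) in truck 2; 99 kg remain.
Put P4 (71 kg) in truck 2; 28 kg remain.
Put P5 (58 kg) in truck 3; 92 kg remain.
Put P6 (59 kg) in truck 3; 33 kg remain.
Put P7 (122 kg) in truck 4; 28 kg remain.
Put P8 (84 kg) in truck 5; 66 kg remain.
Put P9 (16 kg) in truck 5; 50 kg remain.
Put P10 (112 kg) in truck 6; 38 kg remain.
Put P11 (71 kg) in truck 7; 79 kg remain.
Put P12 (116 kg) in truck 8; 34 kg remain.
Put P13 (116 kg) in truck 9; 34 kg remain.
Put P14 (106 kg) in truck 10; 44 kg remain.
Put P15 (108 kg) in truck 11; 42 kg remain.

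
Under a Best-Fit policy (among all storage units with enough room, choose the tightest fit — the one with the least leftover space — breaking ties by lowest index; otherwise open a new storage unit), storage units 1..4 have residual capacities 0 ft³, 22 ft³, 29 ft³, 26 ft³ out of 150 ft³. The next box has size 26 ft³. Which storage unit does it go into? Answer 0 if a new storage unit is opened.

Storage units with room: storage unit 3 (29 ft³), storage unit 4 (26 ft³).
Tightest fit is storage unit 4 with 26 ft³ free.

4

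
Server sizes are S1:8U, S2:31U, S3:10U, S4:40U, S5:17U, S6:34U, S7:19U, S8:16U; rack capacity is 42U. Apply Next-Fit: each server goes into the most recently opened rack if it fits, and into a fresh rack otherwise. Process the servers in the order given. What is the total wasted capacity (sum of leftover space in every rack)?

77

S1 (8U) → rack 1 (remaining 34U)
S2 (31U) → rack 1 (remaining 3U)
S3 (10U) → rack 2 (remaining 32U)
S4 (40U) → rack 3 (remaining 2U)
S5 (17U) → rack 4 (remaining 25U)
S6 (34U) → rack 5 (remaining 8U)
S7 (19U) → rack 6 (remaining 23U)
S8 (16U) → rack 6 (remaining 7U)
6 racks × 42U = 252U; used 175U; unused 77U.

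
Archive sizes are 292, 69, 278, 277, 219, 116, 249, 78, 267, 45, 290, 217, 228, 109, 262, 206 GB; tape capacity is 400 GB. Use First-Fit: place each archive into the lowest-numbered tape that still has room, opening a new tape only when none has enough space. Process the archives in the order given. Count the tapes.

11

Put 292 GB in tape 1; 108 GB remain.
Put 69 GB in tape 1; 39 GB remain.
Put 278 GB in tape 2; 122 GB remain.
Put 277 GB in tape 3; 123 GB remain.
Put 219 GB in tape 4; 181 GB remain.
Put 116 GB in tape 2; 6 GB remain.
Put 249 GB in tape 5; 151 GB remain.
Put 78 GB in tape 3; 45 GB remain.
Put 267 GB in tape 6; 133 GB remain.
Put 45 GB in tape 3; 0 GB remain.
Put 290 GB in tape 7; 110 GB remain.
Put 217 GB in tape 8; 183 GB remain.
Put 228 GB in tape 9; 172 GB remain.
Put 109 GB in tape 4; 72 GB remain.
Put 262 GB in tape 10; 138 GB remain.
Put 206 GB in tape 11; 194 GB remain.
Final tapes: [292,69] [278,116] [277,78,45] [219,109] [249] [267] [290] [217] [228] [262] [206].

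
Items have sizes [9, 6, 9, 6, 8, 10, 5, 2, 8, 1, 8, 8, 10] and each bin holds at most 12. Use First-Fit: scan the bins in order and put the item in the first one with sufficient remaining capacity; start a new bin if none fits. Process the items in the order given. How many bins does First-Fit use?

10 bins

Put 9 in bin 1; 3 remain.
Put 6 in bin 2; 6 remain.
Put 9 in bin 3; 3 remain.
Put 6 in bin 2; 0 remain.
Put 8 in bin 4; 4 remain.
Put 10 in bin 5; 2 remain.
Put 5 in bin 6; 7 remain.
Put 2 in bin 1; 1 remain.
Put 8 in bin 7; 4 remain.
Put 1 in bin 1; 0 remain.
Put 8 in bin 8; 4 remain.
Put 8 in bin 9; 4 remain.
Put 10 in bin 10; 2 remain.
Final bins: [9,2,1] [6,6] [9] [8] [10] [5] [8] [8] [8] [10].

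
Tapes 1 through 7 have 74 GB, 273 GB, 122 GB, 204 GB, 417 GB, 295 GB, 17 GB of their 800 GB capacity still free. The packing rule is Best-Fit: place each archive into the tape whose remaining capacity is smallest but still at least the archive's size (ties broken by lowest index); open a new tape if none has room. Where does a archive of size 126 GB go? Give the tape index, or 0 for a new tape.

4

Tapes with room: tape 2 (273 GB), tape 4 (204 GB), tape 5 (417 GB), tape 6 (295 GB).
Tightest fit is tape 4 with 204 GB free.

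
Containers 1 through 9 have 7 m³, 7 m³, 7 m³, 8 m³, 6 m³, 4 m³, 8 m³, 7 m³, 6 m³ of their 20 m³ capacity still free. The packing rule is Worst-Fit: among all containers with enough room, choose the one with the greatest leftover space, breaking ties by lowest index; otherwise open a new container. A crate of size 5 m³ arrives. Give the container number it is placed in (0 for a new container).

4

Containers with room: container 1 (7 m³), container 2 (7 m³), container 3 (7 m³), container 4 (8 m³), container 5 (6 m³), container 7 (8 m³), container 8 (7 m³), container 9 (6 m³).
Most room is container 4 with 8 m³ free.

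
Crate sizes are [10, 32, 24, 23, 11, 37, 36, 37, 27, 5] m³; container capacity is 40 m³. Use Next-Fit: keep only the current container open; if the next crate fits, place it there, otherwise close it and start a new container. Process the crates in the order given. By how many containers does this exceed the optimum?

1

Next-Fit: [10] [32] [24] [23,11] [37] [36] [37] [27,5] → 8 containers.
Total size 242 m³; any packing needs at least ⌈242/40⌉ = 7 containers.
An optimal packing achieves that bound: [37] [37] [36] [32,5] [27,11] [24,10] [23] → 7 containers.
Excess: 8 − 7 = 1.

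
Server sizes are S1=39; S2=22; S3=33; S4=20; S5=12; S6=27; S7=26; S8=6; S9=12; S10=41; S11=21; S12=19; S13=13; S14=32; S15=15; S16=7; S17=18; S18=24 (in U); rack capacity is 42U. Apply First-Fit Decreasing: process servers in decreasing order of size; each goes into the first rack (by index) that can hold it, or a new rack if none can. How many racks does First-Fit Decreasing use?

10

Sorted descending: 41, 39, 33, 32, 27, 26, 24, 22, 21, 20, 19, 18, 15, 13, 12, 12, 7, 6.
41U → rack 1 (remaining 1U)
39U → rack 2 (remaining 3U)
33U → rack 3 (remaining 9U)
32U → rack 4 (remaining 10U)
27U → rack 5 (remaining 15U)
26U → rack 6 (remaining 16U)
24U → rack 7 (remaining 18U)
22U → rack 8 (remaining 20U)
21U → rack 9 (remaining 21U)
20U → rack 8 (remaining 0U)
19U → rack 9 (remaining 2U)
18U → rack 7 (remaining 0U)
15U → rack 5 (remaining 0U)
13U → rack 6 (remaining 3U)
12U → rack 10 (remaining 30U)
12U → rack 10 (remaining 18U)
7U → rack 3 (remaining 2U)
6U → rack 4 (remaining 4U)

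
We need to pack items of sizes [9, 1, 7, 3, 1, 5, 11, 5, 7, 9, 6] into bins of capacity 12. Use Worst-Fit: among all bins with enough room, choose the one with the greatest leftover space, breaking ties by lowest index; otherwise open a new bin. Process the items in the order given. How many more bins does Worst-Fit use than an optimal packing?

1

Worst-Fit: [9,1,1] [7,3] [5,5] [11] [7] [9] [6] → 7 bins.
Total size 64; any packing needs at least ⌈64/12⌉ = 6 bins.
An optimal packing achieves that bound: [11,1] [9,3] [9,1] [7,5] [7,5] [6] → 6 bins.
Excess: 7 − 6 = 1.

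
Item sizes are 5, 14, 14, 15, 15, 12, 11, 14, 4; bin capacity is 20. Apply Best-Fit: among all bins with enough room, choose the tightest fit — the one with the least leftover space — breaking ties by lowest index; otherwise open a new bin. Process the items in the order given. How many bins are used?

5 → bin 1 (remaining 15)
14 → bin 1 (remaining 1)
14 → bin 2 (remaining 6)
15 → bin 3 (remaining 5)
15 → bin 4 (remaining 5)
12 → bin 5 (remaining 8)
11 → bin 6 (remaining 9)
14 → bin 7 (remaining 6)
4 → bin 3 (remaining 1)
Final bins: [5,14] [14] [15,4] [15] [12] [11] [14].

7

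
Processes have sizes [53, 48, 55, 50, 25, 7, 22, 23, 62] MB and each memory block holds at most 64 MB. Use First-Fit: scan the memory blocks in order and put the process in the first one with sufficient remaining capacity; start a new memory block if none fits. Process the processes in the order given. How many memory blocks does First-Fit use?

53 MB → memory block 1 (remaining 11 MB)
48 MB → memory block 2 (remaining 16 MB)
55 MB → memory block 3 (remaining 9 MB)
50 MB → memory block 4 (remaining 14 MB)
25 MB → memory block 5 (remaining 39 MB)
7 MB → memory block 1 (remaining 4 MB)
22 MB → memory block 5 (remaining 17 MB)
23 MB → memory block 6 (remaining 41 MB)
62 MB → memory block 7 (remaining 2 MB)

7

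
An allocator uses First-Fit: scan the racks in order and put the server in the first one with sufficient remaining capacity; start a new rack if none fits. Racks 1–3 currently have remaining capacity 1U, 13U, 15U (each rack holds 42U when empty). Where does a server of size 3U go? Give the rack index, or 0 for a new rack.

2

Racks with room: rack 2 (13U), rack 3 (15U).
The first with room is rack 2.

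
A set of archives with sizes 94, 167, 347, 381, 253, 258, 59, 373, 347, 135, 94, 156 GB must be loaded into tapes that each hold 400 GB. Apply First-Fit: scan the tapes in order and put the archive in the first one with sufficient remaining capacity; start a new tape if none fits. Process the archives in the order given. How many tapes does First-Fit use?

8 tapes

tape 1: place 94 GB, 306 GB left
tape 1: place 167 GB, 139 GB left
tape 2: place 347 GB, 53 GB left
tape 3: place 381 GB, 19 GB left
tape 4: place 253 GB, 147 GB left
tape 5: place 258 GB, 142 GB left
tape 1: place 59 GB, 80 GB left
tape 6: place 373 GB, 27 GB left
tape 7: place 347 GB, 53 GB left
tape 4: place 135 GB, 12 GB left
tape 5: place 94 GB, 48 GB left
tape 8: place 156 GB, 244 GB left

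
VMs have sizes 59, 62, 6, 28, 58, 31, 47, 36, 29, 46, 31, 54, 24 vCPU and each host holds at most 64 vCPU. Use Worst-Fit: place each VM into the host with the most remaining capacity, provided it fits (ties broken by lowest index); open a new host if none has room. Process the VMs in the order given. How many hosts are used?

host 1: place 59 vCPU, 5 vCPU left
host 2: place 62 vCPU, 2 vCPU left
host 3: place 6 vCPU, 58 vCPU left
host 3: place 28 vCPU, 30 vCPU left
host 4: place 58 vCPU, 6 vCPU left
host 5: place 31 vCPU, 33 vCPU left
host 6: place 47 vCPU, 17 vCPU left
host 7: place 36 vCPU, 28 vCPU left
host 5: place 29 vCPU, 4 vCPU left
host 8: place 46 vCPU, 18 vCPU left
host 9: place 31 vCPU, 33 vCPU left
host 10: place 54 vCPU, 10 vCPU left
host 9: place 24 vCPU, 9 vCPU left
Final hosts: [59] [62] [6,28] [58] [31,29] [47] [36] [46] [31,24] [54].

10 hosts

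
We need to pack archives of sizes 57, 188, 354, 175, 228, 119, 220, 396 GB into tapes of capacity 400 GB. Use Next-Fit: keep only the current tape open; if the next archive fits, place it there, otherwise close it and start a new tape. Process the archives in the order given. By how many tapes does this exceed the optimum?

Next-Fit: [57,188] [354] [175] [228,119] [220] [396] → 6 tapes.
Total size 1737 GB; any packing needs at least ⌈1737/400⌉ = 5 tapes.
An optimal packing achieves that bound: [396] [354] [228,119] [220,175] [188,57] → 5 tapes.
Excess: 6 − 5 = 1.

1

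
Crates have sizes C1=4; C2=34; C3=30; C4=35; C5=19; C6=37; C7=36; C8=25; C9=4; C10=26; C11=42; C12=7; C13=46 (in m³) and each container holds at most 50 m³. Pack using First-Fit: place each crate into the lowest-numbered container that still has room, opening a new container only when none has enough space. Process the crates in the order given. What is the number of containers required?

9

container 1: place C1 (4 m³), 46 m³ left
container 1: place C2 (34 m³), 12 m³ left
container 2: place C3 (30 m³), 20 m³ left
container 3: place C4 (35 m³), 15 m³ left
container 2: place C5 (19 m³), 1 m³ left
container 4: place C6 (37 m³), 13 m³ left
container 5: place C7 (36 m³), 14 m³ left
container 6: place C8 (25 m³), 25 m³ left
container 1: place C9 (4 m³), 8 m³ left
container 7: place C10 (26 m³), 24 m³ left
container 8: place C11 (42 m³), 8 m³ left
container 1: place C12 (7 m³), 1 m³ left
container 9: place C13 (46 m³), 4 m³ left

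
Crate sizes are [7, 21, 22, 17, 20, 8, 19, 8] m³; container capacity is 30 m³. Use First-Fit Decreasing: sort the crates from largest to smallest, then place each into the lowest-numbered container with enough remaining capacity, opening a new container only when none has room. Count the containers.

Sorted descending: 22, 21, 20, 19, 17, 8, 8, 7.
Put 22 m³ in container 1; 8 m³ remain.
Put 21 m³ in container 2; 9 m³ remain.
Put 20 m³ in container 3; 10 m³ remain.
Put 19 m³ in container 4; 11 m³ remain.
Put 17 m³ in container 5; 13 m³ remain.
Put 8 m³ in container 1; 0 m³ remain.
Put 8 m³ in container 2; 1 m³ remain.
Put 7 m³ in container 3; 3 m³ remain.

5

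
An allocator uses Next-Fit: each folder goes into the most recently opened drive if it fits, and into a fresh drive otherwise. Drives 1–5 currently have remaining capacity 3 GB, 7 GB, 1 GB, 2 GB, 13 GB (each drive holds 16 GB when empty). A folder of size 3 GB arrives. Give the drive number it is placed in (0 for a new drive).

Next-Fit only looks at drive 5, which has 13 GB free.
3 GB fits there.

5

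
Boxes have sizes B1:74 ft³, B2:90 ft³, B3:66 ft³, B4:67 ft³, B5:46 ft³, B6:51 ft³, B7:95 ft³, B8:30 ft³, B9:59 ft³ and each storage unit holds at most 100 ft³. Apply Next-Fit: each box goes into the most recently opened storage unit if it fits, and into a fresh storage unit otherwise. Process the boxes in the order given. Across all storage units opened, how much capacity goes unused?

Put B1 (74 ft³) in storage unit 1; 26 ft³ remain.
Put B2 (90 ft³) in storage unit 2; 10 ft³ remain.
Put B3 (66 ft³) in storage unit 3; 34 ft³ remain.
Put B4 (67 ft³) in storage unit 4; 33 ft³ remain.
Put B5 (46 ft³) in storage unit 5; 54 ft³ remain.
Put B6 (51 ft³) in storage unit 5; 3 ft³ remain.
Put B7 (95 ft³) in storage unit 6; 5 ft³ remain.
Put B8 (30 ft³) in storage unit 7; 70 ft³ remain.
Put B9 (59 ft³) in storage unit 7; 11 ft³ remain.
7 storage units × 100 ft³ = 700 ft³; used 578 ft³; unused 122 ft³.

122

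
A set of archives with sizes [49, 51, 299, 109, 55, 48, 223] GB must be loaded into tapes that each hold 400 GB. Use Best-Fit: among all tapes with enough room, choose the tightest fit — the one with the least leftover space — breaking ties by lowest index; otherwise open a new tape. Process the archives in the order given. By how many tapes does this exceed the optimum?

Best-Fit: [49,51,299] [109,55,48] [223] → 3 tapes.
Total size 834 GB; any packing needs at least ⌈834/400⌉ = 3 tapes.
So 3 is already optimal.

0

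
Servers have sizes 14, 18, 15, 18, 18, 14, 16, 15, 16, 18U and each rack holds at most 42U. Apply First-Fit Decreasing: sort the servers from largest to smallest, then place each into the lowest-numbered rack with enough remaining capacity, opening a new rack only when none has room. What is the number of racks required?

Sorted descending: 18, 18, 18, 18, 16, 16, 15, 15, 14, 14.
rack 1: place 18U, 24U left
rack 1: place 18U, 6U left
rack 2: place 18U, 24U left
rack 2: place 18U, 6U left
rack 3: place 16U, 26U left
rack 3: place 16U, 10U left
rack 4: place 15U, 27U left
rack 4: place 15U, 12U left
rack 5: place 14U, 28U left
rack 5: place 14U, 14U left
Final racks: [18,18] [18,18] [16,16] [15,15] [14,14].

5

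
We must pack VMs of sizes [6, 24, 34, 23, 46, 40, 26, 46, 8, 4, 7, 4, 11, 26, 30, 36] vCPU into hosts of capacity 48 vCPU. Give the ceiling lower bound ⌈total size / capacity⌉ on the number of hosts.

8 hosts

Total size = 6 + 24 + 34 + 23 + 46 + 40 + 26 + 46 + 8 + 4 + 7 + 4 + 11 + 26 + 30 + 36 = 371 vCPU.
⌈371 / 48⌉ = 8.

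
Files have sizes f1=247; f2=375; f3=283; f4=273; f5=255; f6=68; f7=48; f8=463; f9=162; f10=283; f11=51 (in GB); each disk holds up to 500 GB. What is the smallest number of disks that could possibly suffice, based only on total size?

6 disks

Total size = 247 + 375 + 283 + 273 + 255 + 68 + 48 + 463 + 162 + 283 + 51 = 2508 GB.
⌈2508 / 500⌉ = 6.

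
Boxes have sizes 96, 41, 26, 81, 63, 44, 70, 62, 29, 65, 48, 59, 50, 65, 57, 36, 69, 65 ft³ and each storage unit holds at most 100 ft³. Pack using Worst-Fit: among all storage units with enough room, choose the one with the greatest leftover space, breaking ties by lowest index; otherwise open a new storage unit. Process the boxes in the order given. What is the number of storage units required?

14

storage unit 1: place 96 ft³, 4 ft³ left
storage unit 2: place 41 ft³, 59 ft³ left
storage unit 2: place 26 ft³, 33 ft³ left
storage unit 3: place 81 ft³, 19 ft³ left
storage unit 4: place 63 ft³, 37 ft³ left
storage unit 5: place 44 ft³, 56 ft³ left
storage unit 6: place 70 ft³, 30 ft³ left
storage unit 7: place 62 ft³, 38 ft³ left
storage unit 5: place 29 ft³, 27 ft³ left
storage unit 8: place 65 ft³, 35 ft³ left
storage unit 9: place 48 ft³, 52 ft³ left
storage unit 10: place 59 ft³, 41 ft³ left
storage unit 9: place 50 ft³, 2 ft³ left
storage unit 11: place 65 ft³, 35 ft³ left
storage unit 12: place 57 ft³, 43 ft³ left
storage unit 12: place 36 ft³, 7 ft³ left
storage unit 13: place 69 ft³, 31 ft³ left
storage unit 14: place 65 ft³, 35 ft³ left
Final storage units: [96] [41,26] [81] [63] [44,29] [70] [62] [65] [48,50] [59] [65] [57,36] [69] [65].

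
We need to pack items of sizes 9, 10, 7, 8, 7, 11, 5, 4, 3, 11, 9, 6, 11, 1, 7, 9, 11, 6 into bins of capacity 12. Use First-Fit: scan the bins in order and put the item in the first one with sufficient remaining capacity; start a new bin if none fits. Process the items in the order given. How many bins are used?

13

9 → bin 1 (remaining 3)
10 → bin 2 (remaining 2)
7 → bin 3 (remaining 5)
8 → bin 4 (remaining 4)
7 → bin 5 (remaining 5)
11 → bin 6 (remaining 1)
5 → bin 3 (remaining 0)
4 → bin 4 (remaining 0)
3 → bin 1 (remaining 0)
11 → bin 7 (remaining 1)
9 → bin 8 (remaining 3)
6 → bin 9 (remaining 6)
11 → bin 10 (remaining 1)
1 → bin 2 (remaining 1)
7 → bin 11 (remaining 5)
9 → bin 12 (remaining 3)
11 → bin 13 (remaining 1)
6 → bin 9 (remaining 0)
Final bins: [9,3] [10,1] [7,5] [8,4] [7] [11] [11] [9] [6,6] [11] [7] [9] [11].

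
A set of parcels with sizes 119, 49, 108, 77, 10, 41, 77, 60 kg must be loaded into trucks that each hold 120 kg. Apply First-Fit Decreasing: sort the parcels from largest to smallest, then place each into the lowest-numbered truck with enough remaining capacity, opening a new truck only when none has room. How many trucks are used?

5

Sorted descending: 119, 108, 77, 77, 60, 49, 41, 10.
truck 1: place 119 kg, 1 kg left
truck 2: place 108 kg, 12 kg left
truck 3: place 77 kg, 43 kg left
truck 4: place 77 kg, 43 kg left
truck 5: place 60 kg, 60 kg left
truck 5: place 49 kg, 11 kg left
truck 3: place 41 kg, 2 kg left
truck 2: place 10 kg, 2 kg left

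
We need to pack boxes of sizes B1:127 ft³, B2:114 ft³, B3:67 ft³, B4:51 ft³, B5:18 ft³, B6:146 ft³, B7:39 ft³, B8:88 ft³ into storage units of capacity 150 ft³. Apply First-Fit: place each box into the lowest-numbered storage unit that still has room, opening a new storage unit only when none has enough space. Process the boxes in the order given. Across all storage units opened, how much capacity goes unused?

storage unit 1: place B1 (127 ft³), 23 ft³ left
storage unit 2: place B2 (114 ft³), 36 ft³ left
storage unit 3: place B3 (67 ft³), 83 ft³ left
storage unit 3: place B4 (51 ft³), 32 ft³ left
storage unit 1: place B5 (18 ft³), 5 ft³ left
storage unit 4: place B6 (146 ft³), 4 ft³ left
storage unit 5: place B7 (39 ft³), 111 ft³ left
storage unit 5: place B8 (88 ft³), 23 ft³ left
5 storage units × 150 ft³ = 750 ft³; used 650 ft³; unused 100 ft³.

100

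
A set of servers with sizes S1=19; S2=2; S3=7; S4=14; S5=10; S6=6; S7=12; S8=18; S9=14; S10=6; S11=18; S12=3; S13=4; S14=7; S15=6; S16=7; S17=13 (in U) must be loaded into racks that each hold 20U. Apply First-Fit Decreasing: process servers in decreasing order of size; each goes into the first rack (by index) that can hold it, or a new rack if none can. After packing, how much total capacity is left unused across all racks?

14

Sorted descending: 19, 18, 18, 14, 14, 13, 12, 10, 7, 7, 7, 6, 6, 6, 4, 3, 2.
rack 1: place 19U, 1U left
rack 2: place 18U, 2U left
rack 3: place 18U, 2U left
rack 4: place 14U, 6U left
rack 5: place 14U, 6U left
rack 6: place 13U, 7U left
rack 7: place 12U, 8U left
rack 8: place 10U, 10U left
rack 6: place 7U, 0U left
rack 7: place 7U, 1U left
rack 8: place 7U, 3U left
rack 4: place 6U, 0U left
rack 5: place 6U, 0U left
rack 9: place 6U, 14U left
rack 9: place 4U, 10U left
rack 8: place 3U, 0U left
rack 2: place 2U, 0U left
9 racks × 20U = 180U; used 166U; unused 14U.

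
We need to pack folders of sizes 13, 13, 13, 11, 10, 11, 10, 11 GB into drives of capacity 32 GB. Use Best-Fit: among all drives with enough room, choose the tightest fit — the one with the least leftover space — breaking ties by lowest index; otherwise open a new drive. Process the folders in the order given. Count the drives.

Put 13 GB in drive 1; 19 GB remain.
Put 13 GB in drive 1; 6 GB remain.
Put 13 GB in drive 2; 19 GB remain.
Put 11 GB in drive 2; 8 GB remain.
Put 10 GB in drive 3; 22 GB remain.
Put 11 GB in drive 3; 11 GB remain.
Put 10 GB in drive 3; 1 GB remain.
Put 11 GB in drive 4; 21 GB remain.

4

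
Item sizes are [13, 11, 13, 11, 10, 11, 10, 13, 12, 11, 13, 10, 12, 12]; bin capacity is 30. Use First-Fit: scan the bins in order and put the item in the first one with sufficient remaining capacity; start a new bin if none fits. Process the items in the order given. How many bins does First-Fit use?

7

Put 13 in bin 1; 17 remain.
Put 11 in bin 1; 6 remain.
Put 13 in bin 2; 17 remain.
Put 11 in bin 2; 6 remain.
Put 10 in bin 3; 20 remain.
Put 11 in bin 3; 9 remain.
Put 10 in bin 4; 20 remain.
Put 13 in bin 4; 7 remain.
Put 12 in bin 5; 18 remain.
Put 11 in bin 5; 7 remain.
Put 13 in bin 6; 17 remain.
Put 10 in bin 6; 7 remain.
Put 12 in bin 7; 18 remain.
Put 12 in bin 7; 6 remain.
Final bins: [13,11] [13,11] [10,11] [10,13] [12,11] [13,10] [12,12].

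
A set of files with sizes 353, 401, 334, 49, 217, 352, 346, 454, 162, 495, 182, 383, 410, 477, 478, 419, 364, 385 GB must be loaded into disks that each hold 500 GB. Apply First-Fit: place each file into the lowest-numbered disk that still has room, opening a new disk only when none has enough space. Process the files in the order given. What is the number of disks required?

Put 353 GB in disk 1; 147 GB remain.
Put 401 GB in disk 2; 99 GB remain.
Put 334 GB in disk 3; 166 GB remain.
Put 49 GB in disk 1; 98 GB remain.
Put 217 GB in disk 4; 283 GB remain.
Put 352 GB in disk 5; 148 GB remain.
Put 346 GB in disk 6; 154 GB remain.
Put 454 GB in disk 7; 46 GB remain.
Put 162 GB in disk 3; 4 GB remain.
Put 495 GB in disk 8; 5 GB remain.
Put 182 GB in disk 4; 101 GB remain.
Put 383 GB in disk 9; 117 GB remain.
Put 410 GB in disk 10; 90 GB remain.
Put 477 GB in disk 11; 23 GB remain.
Put 478 GB in disk 12; 22 GB remain.
Put 419 GB in disk 13; 81 GB remain.
Put 364 GB in disk 14; 136 GB remain.
Put 385 GB in disk 15; 115 GB remain.

15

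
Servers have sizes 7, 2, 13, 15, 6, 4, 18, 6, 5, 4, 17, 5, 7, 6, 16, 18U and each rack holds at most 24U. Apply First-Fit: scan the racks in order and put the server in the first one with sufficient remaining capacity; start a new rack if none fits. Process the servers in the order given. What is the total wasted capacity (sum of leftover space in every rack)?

19

Put 7U in rack 1; 17U remain.
Put 2U in rack 1; 15U remain.
Put 13U in rack 1; 2U remain.
Put 15U in rack 2; 9U remain.
Put 6U in rack 2; 3U remain.
Put 4U in rack 3; 20U remain.
Put 18U in rack 3; 2U remain.
Put 6U in rack 4; 18U remain.
Put 5U in rack 4; 13U remain.
Put 4U in rack 4; 9U remain.
Put 17U in rack 5; 7U remain.
Put 5U in rack 4; 4U remain.
Put 7U in rack 5; 0U remain.
Put 6U in rack 6; 18U remain.
Put 16U in rack 6; 2U remain.
Put 18U in rack 7; 6U remain.
7 racks × 24U = 168U; used 149U; unused 19U.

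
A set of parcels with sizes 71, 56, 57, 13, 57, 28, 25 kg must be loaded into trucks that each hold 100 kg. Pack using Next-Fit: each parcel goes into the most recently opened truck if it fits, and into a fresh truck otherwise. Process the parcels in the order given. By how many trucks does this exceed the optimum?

1

Next-Fit: [71] [56] [57,13] [57,28] [25] → 5 trucks.
Total size 307 kg; any packing needs at least ⌈307/100⌉ = 4 trucks.
An optimal packing achieves that bound: [71,28] [57,25,13] [57] [56] → 4 trucks.
Excess: 5 − 4 = 1.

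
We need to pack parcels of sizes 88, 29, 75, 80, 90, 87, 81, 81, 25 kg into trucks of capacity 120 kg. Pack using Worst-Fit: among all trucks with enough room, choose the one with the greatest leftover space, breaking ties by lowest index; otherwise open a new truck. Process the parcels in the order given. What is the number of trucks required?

Put 88 kg in truck 1; 32 kg remain.
Put 29 kg in truck 1; 3 kg remain.
Put 75 kg in truck 2; 45 kg remain.
Put 80 kg in truck 3; 40 kg remain.
Put 90 kg in truck 4; 30 kg remain.
Put 87 kg in truck 5; 33 kg remain.
Put 81 kg in truck 6; 39 kg remain.
Put 81 kg in truck 7; 39 kg remain.
Put 25 kg in truck 2; 20 kg remain.

7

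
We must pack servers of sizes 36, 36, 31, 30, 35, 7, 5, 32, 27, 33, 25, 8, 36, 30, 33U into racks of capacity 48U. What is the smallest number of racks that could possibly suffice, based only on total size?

9 racks

Total size = 36 + 36 + 31 + 30 + 35 + 7 + 5 + 32 + 27 + 33 + 25 + 8 + 36 + 30 + 33 = 404U.
⌈404 / 48⌉ = 9.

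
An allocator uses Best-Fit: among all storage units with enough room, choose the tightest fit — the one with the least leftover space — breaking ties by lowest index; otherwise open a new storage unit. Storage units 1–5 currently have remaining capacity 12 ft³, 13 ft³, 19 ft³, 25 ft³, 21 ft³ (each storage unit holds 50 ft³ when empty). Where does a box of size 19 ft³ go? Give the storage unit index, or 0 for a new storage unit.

3

Storage units with room: storage unit 3 (19 ft³), storage unit 4 (25 ft³), storage unit 5 (21 ft³).
Tightest fit is storage unit 3 with 19 ft³ free.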